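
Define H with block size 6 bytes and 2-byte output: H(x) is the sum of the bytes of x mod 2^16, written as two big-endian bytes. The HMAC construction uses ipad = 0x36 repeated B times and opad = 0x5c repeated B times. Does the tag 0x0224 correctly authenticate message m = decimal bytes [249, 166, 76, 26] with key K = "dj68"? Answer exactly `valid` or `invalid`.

valid

Key "dj68" = 64 6a 36 38 is 4 bytes ≤ B = 6; zero-pad to 6 bytes: K' = 64 6a 36 38 00 00.
K' ⊕ ipad = 52 5c 00 0e 36 36; K' ⊕ opad = 38 36 6a 64 5c 5c.
Inner hash: sum = 82+92+0+14+54+54+249+166+76+26 = 813 → 03 2d.
Outer hash (recomputed tag): sum = 56+54+106+100+92+92+3+45 = 548 → 02 24.
Recomputed tag = 0224; claimed = 0224 → match.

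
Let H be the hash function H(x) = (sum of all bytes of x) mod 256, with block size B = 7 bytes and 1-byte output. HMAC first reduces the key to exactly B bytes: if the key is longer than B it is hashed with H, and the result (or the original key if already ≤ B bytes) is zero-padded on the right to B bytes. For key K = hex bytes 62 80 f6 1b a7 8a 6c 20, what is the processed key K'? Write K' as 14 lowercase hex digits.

b0000000000000

|K| = 8 > B = 7, so first hash the key.
H(K): sum = 98+128+246+27+167+138+108+32 = 944; mod 256 = 176 → b0.
Zero-pad H(K) = b0 to 7 bytes: K' = b0 00 00 00 00 00 00.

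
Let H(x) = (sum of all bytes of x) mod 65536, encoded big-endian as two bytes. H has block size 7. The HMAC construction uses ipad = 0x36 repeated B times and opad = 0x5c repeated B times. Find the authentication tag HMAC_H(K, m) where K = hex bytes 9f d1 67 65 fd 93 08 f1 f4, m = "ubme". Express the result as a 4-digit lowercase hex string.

Key hex bytes 9f d1 67 65 fd 93 08 f1 f4 is 9 bytes > B = 7, so hash it first: H(key) = 05 b9, then zero-pad to 7 bytes: K' = 05 b9 00 00 00 00 00.
K' ⊕ ipad = 33 8f 36 36 36 36 36.  K' ⊕ opad = 59 e5 5c 5c 5c 5c 5c.
Inner input = (K'⊕ipad) ∥ m = 33 8f 36 36 36 36 36 ∥ 75 62 6d 65.
Inner hash: sum = 51+143+54+54+54+54+54+117+98+109+101 = 889 → 03 79.
Outer input = (K'⊕opad) ∥ inner = 59 e5 5c 5c 5c 5c 5c ∥ 03 79.
Outer hash (tag): sum = 89+229+92+92+92+92+92+3+121 = 902 → 03 86.

0386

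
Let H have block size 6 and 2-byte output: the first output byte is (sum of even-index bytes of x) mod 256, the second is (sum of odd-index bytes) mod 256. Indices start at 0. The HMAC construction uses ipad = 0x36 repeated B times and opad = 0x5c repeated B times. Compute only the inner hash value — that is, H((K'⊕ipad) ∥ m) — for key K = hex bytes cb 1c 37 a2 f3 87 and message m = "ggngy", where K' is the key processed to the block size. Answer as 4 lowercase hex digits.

113d

Key hex bytes cb 1c 37 a2 f3 87 is exactly B = 6 bytes: K' = cb 1c 37 a2 f3 87.
K' ⊕ ipad = fd 2a 01 94 c5 b1.
Inner input = fd 2a 01 94 c5 b1 ∥ 67 67 6e 67 79.
Inner hash: even-index sum = 785 mod 256 = 17; odd-index sum = 573 mod 256 = 61 → 11 3d.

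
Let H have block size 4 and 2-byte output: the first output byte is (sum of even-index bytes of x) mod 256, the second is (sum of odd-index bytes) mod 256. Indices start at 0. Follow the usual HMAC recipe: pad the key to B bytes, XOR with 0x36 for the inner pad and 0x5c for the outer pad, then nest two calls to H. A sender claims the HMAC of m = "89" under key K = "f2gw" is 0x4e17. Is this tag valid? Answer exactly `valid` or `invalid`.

Key "f2gw" = 66 32 67 77 is exactly B = 4 bytes: K' = 66 32 67 77.
K' ⊕ ipad = 50 04 51 41; K' ⊕ opad = 3a 6e 3b 2b.
Inner hash: even-index sum = 217 mod 256 = 217; odd-index sum = 126 mod 256 = 126 → d9 7e.
Outer hash (recomputed tag): even-index sum = 334 mod 256 = 78; odd-index sum = 279 mod 256 = 23 → 4e 17.
Recomputed tag = 4e17; claimed = 4e17 → match.

valid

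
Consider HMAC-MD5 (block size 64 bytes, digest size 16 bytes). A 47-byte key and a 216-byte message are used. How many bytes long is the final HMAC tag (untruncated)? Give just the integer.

The tag is one MD5 digest: 16 bytes.

16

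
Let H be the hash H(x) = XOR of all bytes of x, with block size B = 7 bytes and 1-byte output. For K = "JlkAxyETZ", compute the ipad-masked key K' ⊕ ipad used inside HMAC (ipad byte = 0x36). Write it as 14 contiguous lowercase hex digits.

70363636363636

Key "JlkAxyETZ" = 4a 6c 6b 41 78 79 45 54 5a is 9 bytes > B = 7, so hash it first: H(key) = 46, then zero-pad to 7 bytes: K' = 46 00 00 00 00 00 00.
XOR each byte with 0x36: 46⊕36=70, 00⊕36=36, 00⊕36=36, 00⊕36=36, 00⊕36=36, 00⊕36=36, 00⊕36=36.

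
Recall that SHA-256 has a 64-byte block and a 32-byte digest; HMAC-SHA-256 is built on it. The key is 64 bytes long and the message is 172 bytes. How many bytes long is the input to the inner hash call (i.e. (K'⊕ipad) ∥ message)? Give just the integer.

Key is 64 ≤ 64 bytes, zero-padded: |K'| = 64.
Inner input = (K'⊕ipad) ∥ m → 64 + 172 = 236 bytes.

236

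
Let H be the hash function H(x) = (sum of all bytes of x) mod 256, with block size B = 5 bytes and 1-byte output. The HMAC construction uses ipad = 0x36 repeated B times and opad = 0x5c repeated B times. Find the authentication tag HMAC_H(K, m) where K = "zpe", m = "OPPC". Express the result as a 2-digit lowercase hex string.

c6

Key "zpe" = 7a 70 65 is 3 bytes ≤ B = 5; zero-pad to 5 bytes: K' = 7a 70 65 00 00.
K' ⊕ ipad = 4c 46 53 36 36.  K' ⊕ opad = 26 2c 39 5c 5c.
Inner input = (K'⊕ipad) ∥ m = 4c 46 53 36 36 ∥ 4f 50 50 43.
Inner hash: sum = 76+70+83+54+54+79+80+80+67 = 643; mod 256 = 131 → 83.
Outer input = (K'⊕opad) ∥ inner = 26 2c 39 5c 5c ∥ 83.
Outer hash (tag): sum = 38+44+57+92+92+131 = 454; mod 256 = 198 → c6.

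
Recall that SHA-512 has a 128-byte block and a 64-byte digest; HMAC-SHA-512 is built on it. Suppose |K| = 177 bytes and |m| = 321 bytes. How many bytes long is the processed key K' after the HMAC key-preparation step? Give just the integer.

Key is 177 > 128 bytes, so it is hashed to 64 bytes then zero-padded to 128: |K'| = 128.

128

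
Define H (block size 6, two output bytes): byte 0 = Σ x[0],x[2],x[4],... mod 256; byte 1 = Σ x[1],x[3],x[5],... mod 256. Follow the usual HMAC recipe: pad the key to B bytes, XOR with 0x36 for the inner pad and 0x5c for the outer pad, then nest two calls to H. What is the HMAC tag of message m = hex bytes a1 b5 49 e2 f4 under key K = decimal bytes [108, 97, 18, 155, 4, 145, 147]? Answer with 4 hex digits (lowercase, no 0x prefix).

6e47

Key decimal bytes [108, 97, 18, 155, 4, 145, 147] = 6c 61 12 9b 04 91 93 is 7 bytes > B = 6, so hash it first: H(key) = 15 8d, then zero-pad to 6 bytes: K' = 15 8d 00 00 00 00.
K' ⊕ ipad = 23 bb 36 36 36 36.  K' ⊕ opad = 49 d1 5c 5c 5c 5c.
Inner input = (K'⊕ipad) ∥ m = 23 bb 36 36 36 36 ∥ a1 b5 49 e2 f4.
Inner hash: even-index sum = 621 mod 256 = 109; odd-index sum = 702 mod 256 = 190 → 6d be.
Outer input = (K'⊕opad) ∥ inner = 49 d1 5c 5c 5c 5c ∥ 6d be.
Outer hash (tag): even-index sum = 366 mod 256 = 110; odd-index sum = 583 mod 256 = 71 → 6e 47.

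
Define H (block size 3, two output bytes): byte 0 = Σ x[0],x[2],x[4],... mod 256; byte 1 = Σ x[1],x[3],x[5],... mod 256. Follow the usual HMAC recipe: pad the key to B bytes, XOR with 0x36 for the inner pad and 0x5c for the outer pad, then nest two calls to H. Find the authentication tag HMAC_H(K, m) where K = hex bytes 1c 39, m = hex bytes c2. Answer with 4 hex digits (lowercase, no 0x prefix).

6dc5

Key hex bytes 1c 39 is 2 bytes ≤ B = 3; zero-pad to 3 bytes: K' = 1c 39 00.
K' ⊕ ipad = 2a 0f 36.  K' ⊕ opad = 40 65 5c.
Inner input = (K'⊕ipad) ∥ m = 2a 0f 36 ∥ c2.
Inner hash: even-index sum = 96 mod 256 = 96; odd-index sum = 209 mod 256 = 209 → 60 d1.
Outer input = (K'⊕opad) ∥ inner = 40 65 5c ∥ 60 d1.
Outer hash (tag): even-index sum = 365 mod 256 = 109; odd-index sum = 197 mod 256 = 197 → 6d c5.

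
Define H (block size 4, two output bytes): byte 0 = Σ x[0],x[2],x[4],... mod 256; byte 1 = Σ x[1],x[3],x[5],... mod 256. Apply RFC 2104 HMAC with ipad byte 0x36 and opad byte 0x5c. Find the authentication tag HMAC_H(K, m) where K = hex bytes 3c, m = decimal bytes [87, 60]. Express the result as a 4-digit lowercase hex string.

5360

Key hex bytes 3c is 1 byte ≤ B = 4; zero-pad to 4 bytes: K' = 3c 00 00 00.
K' ⊕ ipad = 0a 36 36 36.  K' ⊕ opad = 60 5c 5c 5c.
Inner input = (K'⊕ipad) ∥ m = 0a 36 36 36 ∥ 57 3c.
Inner hash: even-index sum = 151 mod 256 = 151; odd-index sum = 168 mod 256 = 168 → 97 a8.
Outer input = (K'⊕opad) ∥ inner = 60 5c 5c 5c ∥ 97 a8.
Outer hash (tag): even-index sum = 339 mod 256 = 83; odd-index sum = 352 mod 256 = 96 → 53 60.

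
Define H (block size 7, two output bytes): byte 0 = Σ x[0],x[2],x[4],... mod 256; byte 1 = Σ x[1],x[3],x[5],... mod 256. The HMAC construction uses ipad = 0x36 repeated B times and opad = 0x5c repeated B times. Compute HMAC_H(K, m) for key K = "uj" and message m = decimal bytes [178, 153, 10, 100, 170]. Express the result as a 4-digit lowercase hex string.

Key "uj" = 75 6a is 2 bytes ≤ B = 7; zero-pad to 7 bytes: K' = 75 6a 00 00 00 00 00.
K' ⊕ ipad = 43 5c 36 36 36 36 36.  K' ⊕ opad = 29 36 5c 5c 5c 5c 5c.
Inner input = (K'⊕ipad) ∥ m = 43 5c 36 36 36 36 36 ∥ b2 99 0a 64 aa.
Inner hash: even-index sum = 482 mod 256 = 226; odd-index sum = 558 mod 256 = 46 → e2 2e.
Outer input = (K'⊕opad) ∥ inner = 29 36 5c 5c 5c 5c 5c ∥ e2 2e.
Outer hash (tag): even-index sum = 363 mod 256 = 107; odd-index sum = 464 mod 256 = 208 → 6b d0.

6bd0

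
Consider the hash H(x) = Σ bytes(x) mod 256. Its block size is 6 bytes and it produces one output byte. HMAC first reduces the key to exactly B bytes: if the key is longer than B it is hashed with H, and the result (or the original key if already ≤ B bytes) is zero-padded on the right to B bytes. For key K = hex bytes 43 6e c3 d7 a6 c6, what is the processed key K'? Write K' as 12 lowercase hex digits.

Key hex bytes 43 6e c3 d7 a6 c6 is exactly B = 6 bytes: K' = 43 6e c3 d7 a6 c6.

436ec3d7a6c6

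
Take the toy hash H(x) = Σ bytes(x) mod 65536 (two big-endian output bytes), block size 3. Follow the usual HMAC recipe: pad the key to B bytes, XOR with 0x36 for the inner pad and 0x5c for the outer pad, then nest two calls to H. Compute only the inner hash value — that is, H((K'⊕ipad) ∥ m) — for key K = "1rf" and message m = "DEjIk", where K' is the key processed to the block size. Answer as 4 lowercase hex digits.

Key "1rf" = 31 72 66 is exactly B = 3 bytes: K' = 31 72 66.
K' ⊕ ipad = 07 44 50.
Inner input = 07 44 50 ∥ 44 45 6a 49 6b.
Inner hash: sum = 7+68+80+68+69+106+73+107 = 578 → 02 42.

0242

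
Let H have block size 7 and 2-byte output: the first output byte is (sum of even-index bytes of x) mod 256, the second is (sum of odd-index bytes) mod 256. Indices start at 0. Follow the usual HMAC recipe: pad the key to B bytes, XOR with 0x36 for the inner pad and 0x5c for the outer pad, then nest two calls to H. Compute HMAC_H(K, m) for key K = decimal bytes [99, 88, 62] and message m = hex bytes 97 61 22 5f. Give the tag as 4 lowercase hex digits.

ec45

Key decimal bytes [99, 88, 62] = 63 58 3e is 3 bytes ≤ B = 7; zero-pad to 7 bytes: K' = 63 58 3e 00 00 00 00.
K' ⊕ ipad = 55 6e 08 36 36 36 36.  K' ⊕ opad = 3f 04 62 5c 5c 5c 5c.
Inner input = (K'⊕ipad) ∥ m = 55 6e 08 36 36 36 36 ∥ 97 61 22 5f.
Inner hash: even-index sum = 393 mod 256 = 137; odd-index sum = 403 mod 256 = 147 → 89 93.
Outer input = (K'⊕opad) ∥ inner = 3f 04 62 5c 5c 5c 5c ∥ 89 93.
Outer hash (tag): even-index sum = 492 mod 256 = 236; odd-index sum = 325 mod 256 = 69 → ec 45.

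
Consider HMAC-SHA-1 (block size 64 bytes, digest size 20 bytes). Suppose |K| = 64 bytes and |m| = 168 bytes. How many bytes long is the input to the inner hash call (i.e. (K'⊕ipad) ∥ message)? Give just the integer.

Key is 64 ≤ 64 bytes, zero-padded: |K'| = 64.
Inner input = (K'⊕ipad) ∥ m → 64 + 168 = 232 bytes.

232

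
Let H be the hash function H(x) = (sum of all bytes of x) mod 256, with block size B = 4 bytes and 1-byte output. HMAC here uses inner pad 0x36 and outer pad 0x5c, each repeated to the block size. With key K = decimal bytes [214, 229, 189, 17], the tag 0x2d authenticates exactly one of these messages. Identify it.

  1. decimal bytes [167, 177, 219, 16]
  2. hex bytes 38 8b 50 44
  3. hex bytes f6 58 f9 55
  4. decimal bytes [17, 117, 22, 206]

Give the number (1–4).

2

Key decimal bytes [214, 229, 189, 17] = d6 e5 bd 11 is exactly B = 4 bytes: K' = d6 e5 bd 11.
K' ⊕ ipad = e0 d3 8b 27; K' ⊕ opad = 8a b9 e1 4d.
m1: inner = H(e0 d3 8b 27 a7 b1 db 10) = a8; tag = H(8a b9 e1 4d a8) = 19
m2: inner = H(e0 d3 8b 27 38 8b 50 44) = bc; tag = H(8a b9 e1 4d bc) = 2d ← matches
m3: inner = H(e0 d3 8b 27 f6 58 f9 55) = 01; tag = H(8a b9 e1 4d 01) = 72
m4: inner = H(e0 d3 8b 27 11 75 16 ce) = cf; tag = H(8a b9 e1 4d cf) = 40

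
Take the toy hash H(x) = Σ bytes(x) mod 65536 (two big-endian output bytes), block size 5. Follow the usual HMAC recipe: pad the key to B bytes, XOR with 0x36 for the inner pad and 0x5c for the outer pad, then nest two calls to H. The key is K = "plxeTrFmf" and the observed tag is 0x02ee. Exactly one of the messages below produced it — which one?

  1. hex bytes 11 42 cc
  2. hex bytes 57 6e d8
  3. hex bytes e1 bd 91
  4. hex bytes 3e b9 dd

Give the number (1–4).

3

Key "plxeTrFmf" = 70 6c 78 65 54 72 46 6d 66 is 9 bytes > B = 5, so hash it first: H(key) = 03 98, then zero-pad to 5 bytes: K' = 03 98 00 00 00.
K' ⊕ ipad = 35 ae 36 36 36; K' ⊕ opad = 5f c4 5c 5c 5c.
m1: inner = H(35 ae 36 36 36 11 42 cc) = 02 a4; tag = H(5f c4 5c 5c 5c 02 a4) = 02dd
m2: inner = H(35 ae 36 36 36 57 6e d8) = 03 22; tag = H(5f c4 5c 5c 5c 03 22) = 025c
m3: inner = H(35 ae 36 36 36 e1 bd 91) = 03 b4; tag = H(5f c4 5c 5c 5c 03 b4) = 02ee ← matches
m4: inner = H(35 ae 36 36 36 3e b9 dd) = 03 59; tag = H(5f c4 5c 5c 5c 03 59) = 0293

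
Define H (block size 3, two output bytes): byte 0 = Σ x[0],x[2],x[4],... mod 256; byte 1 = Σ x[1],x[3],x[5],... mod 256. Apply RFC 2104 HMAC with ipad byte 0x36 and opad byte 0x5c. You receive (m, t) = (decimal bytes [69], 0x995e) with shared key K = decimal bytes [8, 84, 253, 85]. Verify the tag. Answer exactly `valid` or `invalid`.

valid

Key decimal bytes [8, 84, 253, 85] = 08 54 fd 55 is 4 bytes > B = 3, so hash it first: H(key) = 05 a9, then zero-pad to 3 bytes: K' = 05 a9 00.
K' ⊕ ipad = 33 9f 36; K' ⊕ opad = 59 f5 5c.
Inner hash: even-index sum = 105 mod 256 = 105; odd-index sum = 228 mod 256 = 228 → 69 e4.
Outer hash (recomputed tag): even-index sum = 409 mod 256 = 153; odd-index sum = 350 mod 256 = 94 → 99 5e.
Recomputed tag = 995e; claimed = 995e → match.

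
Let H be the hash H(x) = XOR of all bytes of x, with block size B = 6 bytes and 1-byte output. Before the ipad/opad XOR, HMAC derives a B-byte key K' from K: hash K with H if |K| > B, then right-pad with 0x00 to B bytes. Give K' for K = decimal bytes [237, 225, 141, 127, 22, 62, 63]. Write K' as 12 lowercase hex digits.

e90000000000

|K| = 7 > B = 6, so first hash the key.
H(K): XOR ed⊕e1⊕8d⊕7f⊕16⊕3e⊕3f = e9.
Zero-pad H(K) = e9 to 6 bytes: K' = e9 00 00 00 00 00.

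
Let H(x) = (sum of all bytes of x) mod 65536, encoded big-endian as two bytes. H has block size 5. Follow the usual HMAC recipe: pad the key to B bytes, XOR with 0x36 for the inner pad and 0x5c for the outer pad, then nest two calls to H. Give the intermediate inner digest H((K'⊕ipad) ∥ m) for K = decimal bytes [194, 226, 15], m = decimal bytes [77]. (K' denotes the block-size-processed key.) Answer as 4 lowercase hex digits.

02ba

Key decimal bytes [194, 226, 15] = c2 e2 0f is 3 bytes ≤ B = 5; zero-pad to 5 bytes: K' = c2 e2 0f 00 00.
K' ⊕ ipad = f4 d4 39 36 36.
Inner input = f4 d4 39 36 36 ∥ 4d.
Inner hash: sum = 244+212+57+54+54+77 = 698 → 02 ba.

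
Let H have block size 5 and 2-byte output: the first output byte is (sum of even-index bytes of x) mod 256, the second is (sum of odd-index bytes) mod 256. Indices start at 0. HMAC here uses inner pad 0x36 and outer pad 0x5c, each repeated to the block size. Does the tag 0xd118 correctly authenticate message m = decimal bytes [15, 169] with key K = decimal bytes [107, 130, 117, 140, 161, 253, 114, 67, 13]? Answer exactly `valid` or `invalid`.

invalid

Key decimal bytes [107, 130, 117, 140, 161, 253, 114, 67, 13] = 6b 82 75 8c a1 fd 72 43 0d is 9 bytes > B = 5, so hash it first: H(key) = 00 4e, then zero-pad to 5 bytes: K' = 00 4e 00 00 00.
K' ⊕ ipad = 36 78 36 36 36; K' ⊕ opad = 5c 12 5c 5c 5c.
Inner hash: even-index sum = 331 mod 256 = 75; odd-index sum = 189 mod 256 = 189 → 4b bd.
Outer hash (recomputed tag): even-index sum = 465 mod 256 = 209; odd-index sum = 185 mod 256 = 185 → d1 b9.
Recomputed tag = d1b9; claimed = d118 → mismatch.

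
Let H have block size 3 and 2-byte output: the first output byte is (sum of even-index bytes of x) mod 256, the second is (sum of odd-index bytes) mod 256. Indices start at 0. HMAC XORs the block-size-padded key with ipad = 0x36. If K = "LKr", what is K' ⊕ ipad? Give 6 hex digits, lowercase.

7a7d44

Key "LKr" = 4c 4b 72 is exactly B = 3 bytes: K' = 4c 4b 72.
XOR each byte with 0x36: 4c⊕36=7a, 4b⊕36=7d, 72⊕36=44.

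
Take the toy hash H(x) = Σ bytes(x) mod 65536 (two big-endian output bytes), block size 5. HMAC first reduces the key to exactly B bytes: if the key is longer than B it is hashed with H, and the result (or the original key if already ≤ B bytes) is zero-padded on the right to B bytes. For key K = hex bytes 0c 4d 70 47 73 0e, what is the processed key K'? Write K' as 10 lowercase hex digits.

0191000000

|K| = 6 > B = 5, so first hash the key.
H(K): sum = 12+77+112+71+115+14 = 401 → 01 91.
Zero-pad H(K) = 01 91 to 5 bytes: K' = 01 91 00 00 00.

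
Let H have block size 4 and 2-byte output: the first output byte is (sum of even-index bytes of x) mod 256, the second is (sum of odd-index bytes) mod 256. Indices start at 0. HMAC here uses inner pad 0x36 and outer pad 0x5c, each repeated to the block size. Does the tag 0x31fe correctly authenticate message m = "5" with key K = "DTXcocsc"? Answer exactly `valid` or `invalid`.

valid

Key "DTXcocsc" = 44 54 58 63 6f 63 73 63 is 8 bytes > B = 4, so hash it first: H(key) = 7e 7d, then zero-pad to 4 bytes: K' = 7e 7d 00 00.
K' ⊕ ipad = 48 4b 36 36; K' ⊕ opad = 22 21 5c 5c.
Inner hash: even-index sum = 179 mod 256 = 179; odd-index sum = 129 mod 256 = 129 → b3 81.
Outer hash (recomputed tag): even-index sum = 305 mod 256 = 49; odd-index sum = 254 mod 256 = 254 → 31 fe.
Recomputed tag = 31fe; claimed = 31fe → match.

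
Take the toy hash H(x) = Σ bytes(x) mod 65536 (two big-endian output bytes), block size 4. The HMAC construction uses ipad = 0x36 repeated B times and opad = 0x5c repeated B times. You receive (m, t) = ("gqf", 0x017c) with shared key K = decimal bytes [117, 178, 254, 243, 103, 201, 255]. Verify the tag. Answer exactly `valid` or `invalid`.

valid

Key decimal bytes [117, 178, 254, 243, 103, 201, 255] = 75 b2 fe f3 67 c9 ff is 7 bytes > B = 4, so hash it first: H(key) = 05 47, then zero-pad to 4 bytes: K' = 05 47 00 00.
K' ⊕ ipad = 33 71 36 36; K' ⊕ opad = 59 1b 5c 5c.
Inner hash: sum = 51+113+54+54+103+113+102 = 590 → 02 4e.
Outer hash (recomputed tag): sum = 89+27+92+92+2+78 = 380 → 01 7c.
Recomputed tag = 017c; claimed = 017c → match.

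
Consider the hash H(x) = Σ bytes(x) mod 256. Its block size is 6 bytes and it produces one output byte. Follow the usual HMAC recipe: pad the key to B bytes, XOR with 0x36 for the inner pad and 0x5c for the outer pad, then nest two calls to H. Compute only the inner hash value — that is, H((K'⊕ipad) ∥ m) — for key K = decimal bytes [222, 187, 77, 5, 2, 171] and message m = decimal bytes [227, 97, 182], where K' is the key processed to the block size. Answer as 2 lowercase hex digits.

ee

Key decimal bytes [222, 187, 77, 5, 2, 171] = de bb 4d 05 02 ab is exactly B = 6 bytes: K' = de bb 4d 05 02 ab.
K' ⊕ ipad = e8 8d 7b 33 34 9d.
Inner input = e8 8d 7b 33 34 9d ∥ e3 61 b6.
Inner hash: sum = 232+141+123+51+52+157+227+97+182 = 1262; mod 256 = 238 → ee.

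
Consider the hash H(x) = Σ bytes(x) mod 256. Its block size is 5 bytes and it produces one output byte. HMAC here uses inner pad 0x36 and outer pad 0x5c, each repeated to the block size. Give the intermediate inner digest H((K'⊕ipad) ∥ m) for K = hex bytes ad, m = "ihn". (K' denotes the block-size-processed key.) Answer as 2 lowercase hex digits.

b2

Key hex bytes ad is 1 byte ≤ B = 5; zero-pad to 5 bytes: K' = ad 00 00 00 00.
K' ⊕ ipad = 9b 36 36 36 36.
Inner input = 9b 36 36 36 36 ∥ 69 68 6e.
Inner hash: sum = 155+54+54+54+54+105+104+110 = 690; mod 256 = 178 → b2.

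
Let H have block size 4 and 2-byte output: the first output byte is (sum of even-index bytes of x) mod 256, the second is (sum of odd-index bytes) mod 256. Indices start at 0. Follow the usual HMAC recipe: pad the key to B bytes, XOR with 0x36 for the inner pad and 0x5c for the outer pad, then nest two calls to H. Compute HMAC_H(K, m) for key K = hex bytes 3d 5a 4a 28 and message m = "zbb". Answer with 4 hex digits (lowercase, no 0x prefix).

da66

Key hex bytes 3d 5a 4a 28 is exactly B = 4 bytes: K' = 3d 5a 4a 28.
K' ⊕ ipad = 0b 6c 7c 1e.  K' ⊕ opad = 61 06 16 74.
Inner input = (K'⊕ipad) ∥ m = 0b 6c 7c 1e ∥ 7a 62 62.
Inner hash: even-index sum = 355 mod 256 = 99; odd-index sum = 236 mod 256 = 236 → 63 ec.
Outer input = (K'⊕opad) ∥ inner = 61 06 16 74 ∥ 63 ec.
Outer hash (tag): even-index sum = 218 mod 256 = 218; odd-index sum = 358 mod 256 = 102 → da 66.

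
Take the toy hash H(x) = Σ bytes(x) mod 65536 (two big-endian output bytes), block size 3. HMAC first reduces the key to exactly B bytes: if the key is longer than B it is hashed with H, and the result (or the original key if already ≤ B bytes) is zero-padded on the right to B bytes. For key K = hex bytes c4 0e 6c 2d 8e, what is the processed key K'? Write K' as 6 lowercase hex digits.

01f900

|K| = 5 > B = 3, so first hash the key.
H(K): sum = 196+14+108+45+142 = 505 → 01 f9.
Zero-pad H(K) = 01 f9 to 3 bytes: K' = 01 f9 00.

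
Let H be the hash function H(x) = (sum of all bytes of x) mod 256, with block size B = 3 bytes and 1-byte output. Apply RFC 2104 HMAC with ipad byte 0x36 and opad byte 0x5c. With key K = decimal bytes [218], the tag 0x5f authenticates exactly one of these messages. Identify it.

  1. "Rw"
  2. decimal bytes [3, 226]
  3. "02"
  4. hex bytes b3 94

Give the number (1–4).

Key decimal bytes [218] = da is 1 byte ≤ B = 3; zero-pad to 3 bytes: K' = da 00 00.
K' ⊕ ipad = ec 36 36; K' ⊕ opad = 86 5c 5c.
m1: inner = H(ec 36 36 52 77) = 21; tag = H(86 5c 5c 21) = 5f ← matches
m2: inner = H(ec 36 36 03 e2) = 3d; tag = H(86 5c 5c 3d) = 7b
m3: inner = H(ec 36 36 30 32) = ba; tag = H(86 5c 5c ba) = f8
m4: inner = H(ec 36 36 b3 94) = 9f; tag = H(86 5c 5c 9f) = dd

1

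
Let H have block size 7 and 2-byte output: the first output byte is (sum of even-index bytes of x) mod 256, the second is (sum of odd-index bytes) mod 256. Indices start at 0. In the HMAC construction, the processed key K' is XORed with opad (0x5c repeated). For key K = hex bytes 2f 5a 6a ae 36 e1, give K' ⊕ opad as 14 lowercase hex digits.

Key hex bytes 2f 5a 6a ae 36 e1 is 6 bytes ≤ B = 7; zero-pad to 7 bytes: K' = 2f 5a 6a ae 36 e1 00.
XOR each byte with 0x5c: 2f⊕5c=73, 5a⊕5c=06, 6a⊕5c=36, ae⊕5c=f2, 36⊕5c=6a, e1⊕5c=bd, 00⊕5c=5c.

730636f26abd5c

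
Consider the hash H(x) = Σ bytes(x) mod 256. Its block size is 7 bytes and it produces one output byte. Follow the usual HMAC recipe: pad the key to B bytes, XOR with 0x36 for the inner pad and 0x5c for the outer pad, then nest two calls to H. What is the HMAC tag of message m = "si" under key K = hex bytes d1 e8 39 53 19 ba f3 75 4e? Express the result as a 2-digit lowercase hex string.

Key hex bytes d1 e8 39 53 19 ba f3 75 4e is 9 bytes > B = 7, so hash it first: H(key) = ce, then zero-pad to 7 bytes: K' = ce 00 00 00 00 00 00.
K' ⊕ ipad = f8 36 36 36 36 36 36.  K' ⊕ opad = 92 5c 5c 5c 5c 5c 5c.
Inner input = (K'⊕ipad) ∥ m = f8 36 36 36 36 36 36 ∥ 73 69.
Inner hash: sum = 248+54+54+54+54+54+54+115+105 = 792; mod 256 = 24 → 18.
Outer input = (K'⊕opad) ∥ inner = 92 5c 5c 5c 5c 5c 5c ∥ 18.
Outer hash (tag): sum = 146+92+92+92+92+92+92+24 = 722; mod 256 = 210 → d2.

d2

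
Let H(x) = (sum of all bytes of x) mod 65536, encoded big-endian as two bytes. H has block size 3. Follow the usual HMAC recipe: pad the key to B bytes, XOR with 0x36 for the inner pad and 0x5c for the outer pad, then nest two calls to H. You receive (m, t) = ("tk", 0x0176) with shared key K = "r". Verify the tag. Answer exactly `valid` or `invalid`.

Key "r" = 72 is 1 byte ≤ B = 3; zero-pad to 3 bytes: K' = 72 00 00.
K' ⊕ ipad = 44 36 36; K' ⊕ opad = 2e 5c 5c.
Inner hash: sum = 68+54+54+116+107 = 399 → 01 8f.
Outer hash (recomputed tag): sum = 46+92+92+1+143 = 374 → 01 76.
Recomputed tag = 0176; claimed = 0176 → match.

valid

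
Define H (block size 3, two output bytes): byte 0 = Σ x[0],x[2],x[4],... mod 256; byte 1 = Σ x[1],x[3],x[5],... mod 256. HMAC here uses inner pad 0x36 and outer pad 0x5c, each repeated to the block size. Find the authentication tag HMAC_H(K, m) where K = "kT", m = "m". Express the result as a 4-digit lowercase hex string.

Key "kT" = 6b 54 is 2 bytes ≤ B = 3; zero-pad to 3 bytes: K' = 6b 54 00.
K' ⊕ ipad = 5d 62 36.  K' ⊕ opad = 37 08 5c.
Inner input = (K'⊕ipad) ∥ m = 5d 62 36 ∥ 6d.
Inner hash: even-index sum = 147 mod 256 = 147; odd-index sum = 207 mod 256 = 207 → 93 cf.
Outer input = (K'⊕opad) ∥ inner = 37 08 5c ∥ 93 cf.
Outer hash (tag): even-index sum = 354 mod 256 = 98; odd-index sum = 155 mod 256 = 155 → 62 9b.

629b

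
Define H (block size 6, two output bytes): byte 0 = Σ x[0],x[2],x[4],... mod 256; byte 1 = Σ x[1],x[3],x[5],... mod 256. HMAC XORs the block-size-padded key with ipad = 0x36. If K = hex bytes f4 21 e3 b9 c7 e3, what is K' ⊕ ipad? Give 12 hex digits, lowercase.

Key hex bytes f4 21 e3 b9 c7 e3 is exactly B = 6 bytes: K' = f4 21 e3 b9 c7 e3.
XOR each byte with 0x36: f4⊕36=c2, 21⊕36=17, e3⊕36=d5, b9⊕36=8f, c7⊕36=f1, e3⊕36=d5.

c217d58ff1d5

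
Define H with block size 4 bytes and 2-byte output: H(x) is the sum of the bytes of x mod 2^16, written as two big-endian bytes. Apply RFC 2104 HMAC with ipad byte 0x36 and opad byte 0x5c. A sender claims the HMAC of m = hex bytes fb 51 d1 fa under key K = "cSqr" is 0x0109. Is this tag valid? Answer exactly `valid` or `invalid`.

Key "cSqr" = 63 53 71 72 is exactly B = 4 bytes: K' = 63 53 71 72.
K' ⊕ ipad = 55 65 47 44; K' ⊕ opad = 3f 0f 2d 2e.
Inner hash: sum = 85+101+71+68+251+81+209+250 = 1116 → 04 5c.
Outer hash (recomputed tag): sum = 63+15+45+46+4+92 = 265 → 01 09.
Recomputed tag = 0109; claimed = 0109 → match.

valid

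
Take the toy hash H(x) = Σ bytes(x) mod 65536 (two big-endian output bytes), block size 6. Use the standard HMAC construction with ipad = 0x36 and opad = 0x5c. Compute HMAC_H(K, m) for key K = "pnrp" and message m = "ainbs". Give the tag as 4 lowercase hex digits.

Key "pnrp" = 70 6e 72 70 is 4 bytes ≤ B = 6; zero-pad to 6 bytes: K' = 70 6e 72 70 00 00.
K' ⊕ ipad = 46 58 44 46 36 36.  K' ⊕ opad = 2c 32 2e 2c 5c 5c.
Inner input = (K'⊕ipad) ∥ m = 46 58 44 46 36 36 ∥ 61 69 6e 62 73.
Inner hash: sum = 70+88+68+70+54+54+97+105+110+98+115 = 929 → 03 a1.
Outer input = (K'⊕opad) ∥ inner = 2c 32 2e 2c 5c 5c ∥ 03 a1.
Outer hash (tag): sum = 44+50+46+44+92+92+3+161 = 532 → 02 14.

0214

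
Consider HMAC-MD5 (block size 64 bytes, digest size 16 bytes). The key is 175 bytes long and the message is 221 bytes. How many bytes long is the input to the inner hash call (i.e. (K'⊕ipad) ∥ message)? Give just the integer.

Key is 175 > 64 bytes, so it is hashed to 16 bytes then zero-padded to 64: |K'| = 64.
Inner input = (K'⊕ipad) ∥ m → 64 + 221 = 285 bytes.

285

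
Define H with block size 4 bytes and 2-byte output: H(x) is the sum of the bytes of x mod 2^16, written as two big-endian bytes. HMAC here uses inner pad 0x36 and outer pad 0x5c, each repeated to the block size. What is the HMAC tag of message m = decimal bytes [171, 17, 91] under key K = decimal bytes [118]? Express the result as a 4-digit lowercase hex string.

0238

Key decimal bytes [118] = 76 is 1 byte ≤ B = 4; zero-pad to 4 bytes: K' = 76 00 00 00.
K' ⊕ ipad = 40 36 36 36.  K' ⊕ opad = 2a 5c 5c 5c.
Inner input = (K'⊕ipad) ∥ m = 40 36 36 36 ∥ ab 11 5b.
Inner hash: sum = 64+54+54+54+171+17+91 = 505 → 01 f9.
Outer input = (K'⊕opad) ∥ inner = 2a 5c 5c 5c ∥ 01 f9.
Outer hash (tag): sum = 42+92+92+92+1+249 = 568 → 02 38.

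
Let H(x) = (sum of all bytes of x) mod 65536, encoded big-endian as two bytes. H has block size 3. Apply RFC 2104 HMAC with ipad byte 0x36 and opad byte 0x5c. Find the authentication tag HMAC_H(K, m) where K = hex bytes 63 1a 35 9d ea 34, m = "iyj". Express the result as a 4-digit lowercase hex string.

00fe

Key hex bytes 63 1a 35 9d ea 34 is 6 bytes > B = 3, so hash it first: H(key) = 02 6d, then zero-pad to 3 bytes: K' = 02 6d 00.
K' ⊕ ipad = 34 5b 36.  K' ⊕ opad = 5e 31 5c.
Inner input = (K'⊕ipad) ∥ m = 34 5b 36 ∥ 69 79 6a.
Inner hash: sum = 52+91+54+105+121+106 = 529 → 02 11.
Outer input = (K'⊕opad) ∥ inner = 5e 31 5c ∥ 02 11.
Outer hash (tag): sum = 94+49+92+2+17 = 254 → 00 fe.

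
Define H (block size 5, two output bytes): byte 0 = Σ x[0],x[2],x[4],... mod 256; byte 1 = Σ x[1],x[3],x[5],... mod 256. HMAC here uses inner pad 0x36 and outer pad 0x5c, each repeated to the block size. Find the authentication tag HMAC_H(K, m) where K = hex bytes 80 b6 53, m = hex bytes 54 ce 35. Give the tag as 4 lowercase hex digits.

Key hex bytes 80 b6 53 is 3 bytes ≤ B = 5; zero-pad to 5 bytes: K' = 80 b6 53 00 00.
K' ⊕ ipad = b6 80 65 36 36.  K' ⊕ opad = dc ea 0f 5c 5c.
Inner input = (K'⊕ipad) ∥ m = b6 80 65 36 36 ∥ 54 ce 35.
Inner hash: even-index sum = 543 mod 256 = 31; odd-index sum = 319 mod 256 = 63 → 1f 3f.
Outer input = (K'⊕opad) ∥ inner = dc ea 0f 5c 5c ∥ 1f 3f.
Outer hash (tag): even-index sum = 390 mod 256 = 134; odd-index sum = 357 mod 256 = 101 → 86 65.

8665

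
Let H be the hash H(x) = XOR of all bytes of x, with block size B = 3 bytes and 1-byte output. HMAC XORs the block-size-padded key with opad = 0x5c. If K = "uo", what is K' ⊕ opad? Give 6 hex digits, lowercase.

Key "uo" = 75 6f is 2 bytes ≤ B = 3; zero-pad to 3 bytes: K' = 75 6f 00.
XOR each byte with 0x5c: 75⊕5c=29, 6f⊕5c=33, 00⊕5c=5c.

29335c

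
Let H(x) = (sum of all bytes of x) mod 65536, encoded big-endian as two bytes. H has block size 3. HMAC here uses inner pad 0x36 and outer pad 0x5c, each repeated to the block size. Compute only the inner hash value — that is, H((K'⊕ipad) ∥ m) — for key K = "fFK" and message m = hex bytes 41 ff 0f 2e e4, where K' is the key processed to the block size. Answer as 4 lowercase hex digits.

039e

Key "fFK" = 66 46 4b is exactly B = 3 bytes: K' = 66 46 4b.
K' ⊕ ipad = 50 70 7d.
Inner input = 50 70 7d ∥ 41 ff 0f 2e e4.
Inner hash: sum = 80+112+125+65+255+15+46+228 = 926 → 03 9e.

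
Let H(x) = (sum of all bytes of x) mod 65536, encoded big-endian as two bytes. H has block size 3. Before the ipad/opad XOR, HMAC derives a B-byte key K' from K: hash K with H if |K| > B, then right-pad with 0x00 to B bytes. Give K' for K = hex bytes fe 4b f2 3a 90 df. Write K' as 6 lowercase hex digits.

03e400

|K| = 6 > B = 3, so first hash the key.
H(K): sum = 254+75+242+58+144+223 = 996 → 03 e4.
Zero-pad H(K) = 03 e4 to 3 bytes: K' = 03 e4 00.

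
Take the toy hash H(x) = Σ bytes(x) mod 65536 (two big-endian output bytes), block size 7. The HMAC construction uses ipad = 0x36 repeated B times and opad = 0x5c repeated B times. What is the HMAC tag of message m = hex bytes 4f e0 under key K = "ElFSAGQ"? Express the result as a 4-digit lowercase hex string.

Key "ElFSAGQ" = 45 6c 46 53 41 47 51 is exactly B = 7 bytes: K' = 45 6c 46 53 41 47 51.
K' ⊕ ipad = 73 5a 70 65 77 71 67.  K' ⊕ opad = 19 30 1a 0f 1d 1b 0d.
Inner input = (K'⊕ipad) ∥ m = 73 5a 70 65 77 71 67 ∥ 4f e0.
Inner hash: sum = 115+90+112+101+119+113+103+79+224 = 1056 → 04 20.
Outer input = (K'⊕opad) ∥ inner = 19 30 1a 0f 1d 1b 0d ∥ 04 20.
Outer hash (tag): sum = 25+48+26+15+29+27+13+4+32 = 219 → 00 db.

00db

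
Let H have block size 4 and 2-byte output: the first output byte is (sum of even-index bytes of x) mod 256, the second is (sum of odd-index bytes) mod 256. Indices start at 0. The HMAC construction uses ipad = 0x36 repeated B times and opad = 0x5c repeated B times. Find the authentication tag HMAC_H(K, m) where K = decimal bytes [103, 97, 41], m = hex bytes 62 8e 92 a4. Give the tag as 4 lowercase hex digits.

1458

Key decimal bytes [103, 97, 41] = 67 61 29 is 3 bytes ≤ B = 4; zero-pad to 4 bytes: K' = 67 61 29 00.
K' ⊕ ipad = 51 57 1f 36.  K' ⊕ opad = 3b 3d 75 5c.
Inner input = (K'⊕ipad) ∥ m = 51 57 1f 36 ∥ 62 8e 92 a4.
Inner hash: even-index sum = 356 mod 256 = 100; odd-index sum = 447 mod 256 = 191 → 64 bf.
Outer input = (K'⊕opad) ∥ inner = 3b 3d 75 5c ∥ 64 bf.
Outer hash (tag): even-index sum = 276 mod 256 = 20; odd-index sum = 344 mod 256 = 88 → 14 58.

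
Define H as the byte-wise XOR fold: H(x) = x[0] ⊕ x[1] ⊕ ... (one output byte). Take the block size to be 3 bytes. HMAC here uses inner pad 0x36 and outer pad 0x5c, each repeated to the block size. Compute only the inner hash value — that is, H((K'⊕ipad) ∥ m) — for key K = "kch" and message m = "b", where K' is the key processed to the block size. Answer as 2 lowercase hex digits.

Key "kch" = 6b 63 68 is exactly B = 3 bytes: K' = 6b 63 68.
K' ⊕ ipad = 5d 55 5e.
Inner input = 5d 55 5e ∥ 62.
Inner hash: XOR 5d⊕55⊕5e⊕62 = 34.

34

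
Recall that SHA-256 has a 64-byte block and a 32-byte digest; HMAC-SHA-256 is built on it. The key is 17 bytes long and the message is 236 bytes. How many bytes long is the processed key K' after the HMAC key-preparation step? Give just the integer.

64

Key is 17 ≤ 64 bytes, zero-padded: |K'| = 64.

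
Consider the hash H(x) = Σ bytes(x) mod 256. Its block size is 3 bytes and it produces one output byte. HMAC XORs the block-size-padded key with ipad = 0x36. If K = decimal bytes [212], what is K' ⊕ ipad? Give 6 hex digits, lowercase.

e23636

Key decimal bytes [212] = d4 is 1 byte ≤ B = 3; zero-pad to 3 bytes: K' = d4 00 00.
XOR each byte with 0x36: d4⊕36=e2, 00⊕36=36, 00⊕36=36.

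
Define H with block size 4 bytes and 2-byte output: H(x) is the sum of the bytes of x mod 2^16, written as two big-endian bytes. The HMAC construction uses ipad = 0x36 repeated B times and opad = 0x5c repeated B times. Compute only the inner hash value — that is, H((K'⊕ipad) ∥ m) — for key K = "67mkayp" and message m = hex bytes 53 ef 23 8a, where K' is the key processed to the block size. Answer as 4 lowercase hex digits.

Key "67mkayp" = 36 37 6d 6b 61 79 70 is 7 bytes > B = 4, so hash it first: H(key) = 02 8f, then zero-pad to 4 bytes: K' = 02 8f 00 00.
K' ⊕ ipad = 34 b9 36 36.
Inner input = 34 b9 36 36 ∥ 53 ef 23 8a.
Inner hash: sum = 52+185+54+54+83+239+35+138 = 840 → 03 48.

0348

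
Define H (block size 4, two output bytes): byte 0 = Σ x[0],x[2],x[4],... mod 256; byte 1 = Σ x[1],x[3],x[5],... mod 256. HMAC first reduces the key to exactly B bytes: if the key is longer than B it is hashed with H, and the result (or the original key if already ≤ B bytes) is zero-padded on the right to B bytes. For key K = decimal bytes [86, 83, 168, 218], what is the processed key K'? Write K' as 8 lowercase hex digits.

Key decimal bytes [86, 83, 168, 218] = 56 53 a8 da is exactly B = 4 bytes: K' = 56 53 a8 da.

5653a8da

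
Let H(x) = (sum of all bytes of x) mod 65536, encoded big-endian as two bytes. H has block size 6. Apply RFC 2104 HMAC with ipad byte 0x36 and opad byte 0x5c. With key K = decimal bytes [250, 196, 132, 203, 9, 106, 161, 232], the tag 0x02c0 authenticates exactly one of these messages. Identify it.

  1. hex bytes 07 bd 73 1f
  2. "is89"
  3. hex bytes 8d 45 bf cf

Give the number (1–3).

1

Key decimal bytes [250, 196, 132, 203, 9, 106, 161, 232] = fa c4 84 cb 09 6a a1 e8 is 8 bytes > B = 6, so hash it first: H(key) = 05 09, then zero-pad to 6 bytes: K' = 05 09 00 00 00 00.
K' ⊕ ipad = 33 3f 36 36 36 36; K' ⊕ opad = 59 55 5c 5c 5c 5c.
m1: inner = H(33 3f 36 36 36 36 07 bd 73 1f) = 02 a0; tag = H(59 55 5c 5c 5c 5c 02 a0) = 02c0 ← matches
m2: inner = H(33 3f 36 36 36 36 69 73 38 39) = 02 97; tag = H(59 55 5c 5c 5c 5c 02 97) = 02b7
m3: inner = H(33 3f 36 36 36 36 8d 45 bf cf) = 03 aa; tag = H(59 55 5c 5c 5c 5c 03 aa) = 02cb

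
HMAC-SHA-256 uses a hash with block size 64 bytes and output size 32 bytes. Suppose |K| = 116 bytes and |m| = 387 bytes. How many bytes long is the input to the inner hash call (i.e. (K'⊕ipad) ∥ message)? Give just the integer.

Key is 116 > 64 bytes, so it is hashed to 32 bytes then zero-padded to 64: |K'| = 64.
Inner input = (K'⊕ipad) ∥ m → 64 + 387 = 451 bytes.

451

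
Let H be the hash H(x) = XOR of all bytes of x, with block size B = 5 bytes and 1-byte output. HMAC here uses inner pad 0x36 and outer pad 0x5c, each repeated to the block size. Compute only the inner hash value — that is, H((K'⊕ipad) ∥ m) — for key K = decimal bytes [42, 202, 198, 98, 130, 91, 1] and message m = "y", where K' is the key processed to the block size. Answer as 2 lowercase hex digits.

Key decimal bytes [42, 202, 198, 98, 130, 91, 1] = 2a ca c6 62 82 5b 01 is 7 bytes > B = 5, so hash it first: H(key) = 9c, then zero-pad to 5 bytes: K' = 9c 00 00 00 00.
K' ⊕ ipad = aa 36 36 36 36.
Inner input = aa 36 36 36 36 ∥ 79.
Inner hash: XOR aa⊕36⊕36⊕36⊕36⊕79 = d3.

d3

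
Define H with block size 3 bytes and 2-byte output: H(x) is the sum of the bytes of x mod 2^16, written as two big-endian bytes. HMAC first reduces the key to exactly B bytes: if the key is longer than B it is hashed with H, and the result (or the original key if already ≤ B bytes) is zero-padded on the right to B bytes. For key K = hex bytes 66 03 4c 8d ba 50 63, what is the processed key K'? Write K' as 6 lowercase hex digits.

|K| = 7 > B = 3, so first hash the key.
H(K): sum = 102+3+76+141+186+80+99 = 687 → 02 af.
Zero-pad H(K) = 02 af to 3 bytes: K' = 02 af 00.

02af00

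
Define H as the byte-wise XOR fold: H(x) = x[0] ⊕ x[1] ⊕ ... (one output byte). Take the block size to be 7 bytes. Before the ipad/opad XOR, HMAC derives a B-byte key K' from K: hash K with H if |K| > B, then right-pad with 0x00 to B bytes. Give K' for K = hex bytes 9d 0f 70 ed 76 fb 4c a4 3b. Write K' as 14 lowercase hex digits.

51000000000000

|K| = 9 > B = 7, so first hash the key.
H(K): XOR 9d⊕0f⊕70⊕ed⊕76⊕fb⊕4c⊕a4⊕3b = 51.
Zero-pad H(K) = 51 to 7 bytes: K' = 51 00 00 00 00 00 00.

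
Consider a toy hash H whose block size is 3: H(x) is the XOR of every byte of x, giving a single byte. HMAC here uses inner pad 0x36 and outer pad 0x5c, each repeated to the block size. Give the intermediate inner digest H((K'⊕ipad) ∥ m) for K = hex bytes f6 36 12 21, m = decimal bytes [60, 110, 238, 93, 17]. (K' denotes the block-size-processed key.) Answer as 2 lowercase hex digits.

Key hex bytes f6 36 12 21 is 4 bytes > B = 3, so hash it first: H(key) = f3, then zero-pad to 3 bytes: K' = f3 00 00.
K' ⊕ ipad = c5 36 36.
Inner input = c5 36 36 ∥ 3c 6e ee 5d 11.
Inner hash: XOR c5⊕36⊕36⊕3c⊕6e⊕ee⊕5d⊕11 = 35.

35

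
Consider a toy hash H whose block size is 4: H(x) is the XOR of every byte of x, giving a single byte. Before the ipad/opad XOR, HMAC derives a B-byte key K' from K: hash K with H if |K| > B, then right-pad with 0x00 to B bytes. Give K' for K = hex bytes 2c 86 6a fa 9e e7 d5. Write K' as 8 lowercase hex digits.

96000000

|K| = 7 > B = 4, so first hash the key.
H(K): XOR 2c⊕86⊕6a⊕fa⊕9e⊕e7⊕d5 = 96.
Zero-pad H(K) = 96 to 4 bytes: K' = 96 00 00 00.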